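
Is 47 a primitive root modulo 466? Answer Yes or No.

Yes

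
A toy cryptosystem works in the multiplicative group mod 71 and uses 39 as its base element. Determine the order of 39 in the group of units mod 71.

14

ord(39) | φ(71) = 71 − 1 = 70 = 2 · 5 · 7.
Divisors of 70: 1, 2, 5, 7, 10, 14, 35, 70.
Check 39^d mod 71 for each divisor in increasing order:
39^1 ≡ 39 (mod 71)
39^2 ≡ 30 (mod 71)
39^5 ≡ 26 (mod 71)
39^7 ≡ 70 (mod 71)
39^10 ≡ 37 (mod 71)
39^14 ≡ 1 (mod 71) ✓
The smallest such exponent is 14, so the order of 39 is 14.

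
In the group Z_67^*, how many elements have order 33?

20

φ(67) = 67 − 1 = 66 = 2 · 3 · 11.
(Z/67Z)^× is cyclic (|G| = 66); a cyclic group of order m has exactly φ(d) elements of each order d | m, and none otherwise.
33 = 3 · 11 divides 66, and φ(33) = 20.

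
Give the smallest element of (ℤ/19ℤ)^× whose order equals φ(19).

2

φ(19) = 19 − 1 = 18 = 2 · 3^2.
Test candidates g = 2, 3, … against the prime factors q ∈ {2, 3} of φ(19): g is a generator iff g^(18/q) ≢ 1 for every such q.
g = 2: 2^9 ≡ 18; 2^6 ≡ 7 — none is 1, so 2 is a primitive root.
Hence the least primitive root of 19 is 2.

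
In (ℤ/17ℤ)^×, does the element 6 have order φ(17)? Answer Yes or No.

φ(17) = 17 − 1 = 16 = 2^4.
An element g generates (Z/17Z)^× iff g^(16/q) ≢ 1 (mod 17) for each prime q ∈ {2}.
6^8 ≡ 16 (mod 17)  [q = 2: ≢ 1 ✓]
None equal 1, so ord_17(6) = 16: 6 is a primitive root.

Yes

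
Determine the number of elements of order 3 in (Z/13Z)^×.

φ(13) = 13 − 1 = 12 = 2^2 · 3.
In a cyclic group of order 12, there are φ(d) elements of order d for each divisor d of 12, and zero for non-divisors.
3 | 12, and φ(3) = 3 − 1 = 2.

2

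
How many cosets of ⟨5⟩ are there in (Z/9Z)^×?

1

By Lagrange's theorem, ord_9(5) divides φ(9) = φ(3^2) = 3·(3−1) = 6 = 2 · 3.
Divisors of 6: 1, 2, 3, 6.
Check 5^d mod 9 for each divisor in increasing order:
5^1 ≡ 5
5^2 ≡ 7
5^3 ≡ 8
5^6 ≡ 1
So ord_9(5) = 6, hence |⟨5⟩| = 6.
[(Z/9Z)^× : ⟨5⟩] = 6/6 = 1.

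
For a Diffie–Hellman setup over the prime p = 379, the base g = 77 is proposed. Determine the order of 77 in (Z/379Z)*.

63

By Lagrange's theorem, ord_379(77) divides φ(379) = 379 − 1 = 378 = 2 · 3^3 · 7.
Divisors of 378: 1, 2, 3, 6, 7, 9, 14, 18, 21, 27, 42, 54, 63, 126, 189, 378.
Evaluate successive powers at the divisors of 378:
77^1 ≡ 77
77^2 ≡ 244
77^3 ≡ 217
77^6 ≡ 93
77^7 ≡ 339
77^9 ≡ 94
77^14 ≡ 84
77^18 ≡ 119
77^21 ≡ 51
77^27 ≡ 195
77^42 ≡ 327
77^54 ≡ 125
77^63 ≡ 1
Therefore the multiplicative order of 77 modulo 379 is 63.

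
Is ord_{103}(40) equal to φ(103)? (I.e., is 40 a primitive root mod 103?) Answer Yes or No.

φ(103) = 103 − 1 = 102 = 2 · 3 · 17.
40 is a primitive root mod 103 iff 40^(φ(103)/q) ≢ 1 for every prime q | φ(103), i.e. q ∈ {2, 3, 17}.
40^51 ≡ 102 (mod 103)  [q = 2: ≢ 1 ✓]
40^34 ≡ 56 (mod 103)  [q = 3: ≢ 1 ✓]
40^6 ≡ 30 (mod 103)  [q = 17: ≢ 1 ✓]
None equal 1, so ord_103(40) = 102: 40 is a primitive root.

Yes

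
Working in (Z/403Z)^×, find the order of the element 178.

30

By Lagrange's theorem, ord_403(178) divides φ(403) = φ(13·31) = (13−1)·(31−1) = 12·30 = 360 = 2^3 · 3^2 · 5.
Divisors of 360: 1, 2, 3, 4, 5, 6, 8, 9, 10, 12, 15, 18, 20, 24, 30, 36, 40, 45, 60, 72, 90, 120, 180, 360.
Check 178^d mod 403 for each divisor in increasing order:
178^1 ≡ 178
178^2 ≡ 250
178^3 ≡ 170
178^4 ≡ 35
178^5 ≡ 185
178^6 ≡ 287
178^8 ≡ 16
178^9 ≡ 27
178^10 ≡ 373
178^12 ≡ 157
178^15 ≡ 92
178^18 ≡ 326
178^20 ≡ 94
178^24 ≡ 66
178^30 ≡ 1
The smallest such exponent is 30, so the order of 178 is 30.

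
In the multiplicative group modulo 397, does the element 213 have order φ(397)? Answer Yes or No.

No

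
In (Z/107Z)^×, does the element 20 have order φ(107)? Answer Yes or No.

Yes

φ(107) = 107 − 1 = 106 = 2 · 53.
20 is a primitive root mod 107 iff 20^(φ(107)/q) ≢ 1 for every prime q | φ(107), i.e. q ∈ {2, 53}.
20^53 ≡ 106 (mod 107)  [q = 2: ≢ 1 ✓]
20^2 ≡ 79 (mod 107)  [q = 53: ≢ 1 ✓]
All checks pass, so 20 has order 106 and is a primitive root modulo 107.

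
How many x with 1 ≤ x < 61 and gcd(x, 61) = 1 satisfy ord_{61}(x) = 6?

2

φ(61) = 61 − 1 = 60 = 2^2 · 3 · 5.
Since (Z/61Z)^× is cyclic of order 60, the number of elements of order d is φ(d) when d | 60 and 0 otherwise.
6 = 2 · 3 divides 60, and φ(6) = 2.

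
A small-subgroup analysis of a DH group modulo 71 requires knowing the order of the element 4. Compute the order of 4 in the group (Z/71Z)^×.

By Lagrange's theorem, ord_71(4) divides φ(71) = 71 − 1 = 70 = 2 · 5 · 7.
Divisors of 70: 1, 2, 5, 7, 10, 14, 35, 70.
Check 4^d mod 71 for each divisor in increasing order:
4^1 ≡ 4 (mod 71)
4^2 ≡ 16 (mod 71)
4^5 ≡ 30 (mod 71)
4^7 ≡ 54 (mod 71)
4^10 ≡ 48 (mod 71)
4^14 ≡ 5 (mod 71)
4^35 ≡ 1 (mod 71) ✓
The smallest such exponent is 35, so the order of 4 is 35.

35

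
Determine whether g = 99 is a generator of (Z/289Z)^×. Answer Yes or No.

φ(289) = φ(17^2) = 17·(17−1) = 272 = 2^4 · 17.
Test 99^(272/q) mod 289 for each prime factor q of 272:
99^136 ≡ 288 (mod 289)  [q = 2: ≢ 1 ✓]
99^16 ≡ 205 (mod 289)  [q = 17: ≢ 1 ✓]
None equal 1, so ord_289(99) = 272: 99 is a primitive root.

Yes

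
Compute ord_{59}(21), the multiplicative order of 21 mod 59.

29

By Lagrange's theorem, ord_59(21) divides φ(59) = 59 − 1 = 58 = 2 · 29.
Divisors of 58: 1, 2, 29, 58.
Compute 21^d (mod 59) for the divisors d until we hit 1:
21^1 ≡ 21
21^2 ≡ 28
21^29 ≡ 1
Hence ord(21) = 29.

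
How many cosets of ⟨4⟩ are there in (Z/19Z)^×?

2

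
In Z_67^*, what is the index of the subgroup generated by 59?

6

The order of 59 must divide φ(67) = 67 − 1 = 66 = 2 · 3 · 11.
Divisors of 66: 1, 2, 3, 6, 11, 22, 33, 66.
Test each divisor d:
59^1 ≡ 59 (mod 67)
59^2 ≡ 64 (mod 67)
59^3 ≡ 24 (mod 67)
59^6 ≡ 40 (mod 67)
59^11 ≡ 1 (mod 67) ✓
The order of 59 is 11, so the subgroup it generates has 11 elements.
Index = |(Z/67Z)^×| / |⟨59⟩| = 66 / 11 = 6.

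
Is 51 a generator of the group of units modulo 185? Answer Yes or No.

No

185 = 5 · 37 is a product of two distinct odd primes, so (Z/185Z)^× ≅ (Z/5Z)^× × (Z/37Z)^× is not cyclic.
No primitive root modulo 185 exists; in particular 51 is not one.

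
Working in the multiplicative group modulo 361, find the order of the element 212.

Since 212 ∈ (Z/361Z)^×, its order divides φ(361) = φ(19^2) = 19·(19−1) = 342 = 2 · 3^2 · 19.
Divisors of 342: 1, 2, 3, 6, 9, 18, 19, 38, 57, 114, 171, 342.
Evaluate successive powers at the divisors of 342:
212^1 ≡ 212
212^2 ≡ 180
212^3 ≡ 255
212^6 ≡ 45
212^9 ≡ 284
212^18 ≡ 153
212^19 ≡ 307
212^38 ≡ 28
212^57 ≡ 293
212^114 ≡ 292
212^171 ≡ 360
212^342 ≡ 1
Hence ord(212) = 342.

342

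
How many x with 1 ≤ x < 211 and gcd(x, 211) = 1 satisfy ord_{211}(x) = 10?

4

φ(211) = 211 − 1 = 210 = 2 · 3 · 5 · 7.
Since (Z/211Z)^× is cyclic of order 210, the number of elements of order d is φ(d) when d | 210 and 0 otherwise.
10 = 2 · 5 divides 210, and φ(10) = 4.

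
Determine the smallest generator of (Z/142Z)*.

7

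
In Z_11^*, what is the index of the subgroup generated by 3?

By Lagrange's theorem, ord_11(3) divides φ(11) = 11 − 1 = 10 = 2 · 5.
Divisors of 10: 1, 2, 5, 10.
Test each divisor d:
3^1 ≡ 3
3^2 ≡ 9
3^5 ≡ 1
The order of 3 is 5, so the subgroup it generates has 5 elements.
The index is φ(11) / ord(3) = 10 / 5 = 2.

2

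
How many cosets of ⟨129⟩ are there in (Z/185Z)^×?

The order of 129 must divide φ(185) = φ(5·37) = (5−1)·(37−1) = 4·36 = 144 = 2^4 · 3^2.
Divisors of 144: 1, 2, 3, 4, 6, 8, 9, 12, 16, 18, 24, 36, 48, 72, 144.
Test each divisor d:
129^1 ≡ 129 (mod 185)
129^2 ≡ 176 (mod 185)
129^3 ≡ 134 (mod 185)
129^4 ≡ 81 (mod 185)
129^6 ≡ 11 (mod 185)
129^8 ≡ 86 (mod 185)
129^9 ≡ 179 (mod 185)
129^12 ≡ 121 (mod 185)
129^16 ≡ 181 (mod 185)
129^18 ≡ 36 (mod 185)
129^24 ≡ 26 (mod 185)
129^36 ≡ 1 (mod 185) ✓
The order of 129 is 36, so the subgroup it generates has 36 elements.
[(Z/185Z)^× : ⟨129⟩] = 144/36 = 4.

4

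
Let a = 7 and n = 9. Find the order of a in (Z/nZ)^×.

Since 7 ∈ (Z/9Z)^×, its order divides φ(9) = φ(3^2) = 3·(3−1) = 6 = 2 · 3.
Divisors of 6: 1, 2, 3, 6.
Check 7^d mod 9 for each divisor in increasing order:
7^1 ≡ 7
7^2 ≡ 4
7^3 ≡ 1
The smallest such exponent is 3, so the order of 7 is 3.

3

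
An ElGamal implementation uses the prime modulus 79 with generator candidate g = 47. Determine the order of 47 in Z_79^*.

78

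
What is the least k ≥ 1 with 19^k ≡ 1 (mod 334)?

The order of 19 must divide φ(334) = φ(2)·φ(167) = 1·166 = 166 = 2 · 83.
Divisors of 166: 1, 2, 83, 166.
Evaluate successive powers at the divisors of 166:
19^1 ≡ 19 (mod 334)
19^2 ≡ 27 (mod 334)
19^83 ≡ 1 (mod 334) ✓
So ord_334(19) = 83.

83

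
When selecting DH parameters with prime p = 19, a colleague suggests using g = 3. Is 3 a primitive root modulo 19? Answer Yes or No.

φ(19) = 19 − 1 = 18 = 2 · 3^2.
It suffices to check that the order of 3 is not a proper divisor of 18: compute 3^(18/q) for q ∈ {2, 3}.
3^9 ≡ 18 (mod 19)  [q = 2: ≢ 1 ✓]
3^6 ≡ 7 (mod 19)  [q = 3: ≢ 1 ✓]
All checks pass, so 3 has order 18 and is a primitive root modulo 19.

Yes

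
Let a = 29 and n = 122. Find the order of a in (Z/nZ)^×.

12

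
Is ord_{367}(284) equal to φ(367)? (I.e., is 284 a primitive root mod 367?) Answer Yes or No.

No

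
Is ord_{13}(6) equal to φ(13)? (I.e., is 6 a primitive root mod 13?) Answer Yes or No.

Yes

φ(13) = 13 − 1 = 12 = 2^2 · 3.
It suffices to check that the order of 6 is not a proper divisor of 12: compute 6^(12/q) for q ∈ {2, 3}.
6^6 ≡ 12 (mod 13)  [q = 2: ≢ 1 ✓]
6^4 ≡ 9 (mod 13)  [q = 3: ≢ 1 ✓]
All checks pass, so 6 has order 12 and is a primitive root modulo 13.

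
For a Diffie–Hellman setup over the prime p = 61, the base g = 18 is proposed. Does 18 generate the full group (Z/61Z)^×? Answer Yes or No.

Yes

φ(61) = 61 − 1 = 60 = 2^2 · 3 · 5.
18 is a primitive root mod 61 iff 18^(φ(61)/q) ≢ 1 for every prime q | φ(61), i.e. q ∈ {2, 3, 5}.
18^30 ≡ 60 (mod 61)  [q = 2: ≢ 1 ✓]
18^20 ≡ 47 (mod 61)  [q = 3: ≢ 1 ✓]
18^12 ≡ 58 (mod 61)  [q = 5: ≢ 1 ✓]
All checks pass, so 18 has order 60 and is a primitive root modulo 61.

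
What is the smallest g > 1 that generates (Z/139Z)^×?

2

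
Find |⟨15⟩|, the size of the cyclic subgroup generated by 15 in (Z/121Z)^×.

55

By Lagrange's theorem, ord_121(15) divides φ(121) = φ(11^2) = 11·(11−1) = 110 = 2 · 5 · 11.
Divisors of 110: 1, 2, 5, 10, 11, 22, 55, 110.
Test each divisor d:
15^1 ≡ 15
15^2 ≡ 104
15^5 ≡ 100
15^10 ≡ 78
15^11 ≡ 81
15^22 ≡ 27
15^55 ≡ 1
Therefore the multiplicative order of 15 modulo 121 is 55.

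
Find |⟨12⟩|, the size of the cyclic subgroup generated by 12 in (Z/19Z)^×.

6

By Lagrange's theorem, ord_19(12) divides φ(19) = 19 − 1 = 18 = 2 · 3^2.
Divisors of 18: 1, 2, 3, 6, 9, 18.
Evaluate successive powers at the divisors of 18:
12^1 ≡ 12 (mod 19)
12^2 ≡ 11 (mod 19)
12^3 ≡ 18 (mod 19)
12^6 ≡ 1 (mod 19) ✓
Therefore the multiplicative order of 12 modulo 19 is 6.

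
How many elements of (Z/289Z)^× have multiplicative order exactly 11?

0

φ(289) = φ(17^2) = 17·(17−1) = 272 = 2^4 · 17.
Since (Z/289Z)^× is cyclic of order 272, the number of elements of order d is φ(d) when d | 272 and 0 otherwise.
Since 11 ∤ 272, the count is 0.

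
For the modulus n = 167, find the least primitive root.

φ(167) = 167 − 1 = 166 = 2 · 83.
Test candidates g = 2, 3, … against the prime factors q ∈ {2, 83} of φ(167): g is a generator iff g^(166/q) ≢ 1 for every such q.
g = 2: 2^83 ≡ 1 — hits 1, so not a primitive root.
g = 3: 3^83 ≡ 1 — hits 1, so not a primitive root.
g = 4: 4^83 ≡ 1 — hits 1, so not a primitive root.
g = 5: 5^83 ≡ 166; 5^2 ≡ 25 — none is 1, so 5 is a primitive root.
So 5 is the smallest generator of (Z/167Z)^×.

5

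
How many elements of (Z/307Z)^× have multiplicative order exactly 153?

96

φ(307) = 307 − 1 = 306 = 2 · 3^2 · 17.
In a cyclic group of order 306, there are φ(d) elements of order d for each divisor d of 306, and zero for non-divisors.
153 = 3^2 · 17 divides 306, and φ(153) = 96.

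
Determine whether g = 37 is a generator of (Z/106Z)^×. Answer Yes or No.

No

φ(106) = φ(2)·φ(53) = 1·52 = 52 = 2^2 · 13.
37 is a primitive root mod 106 iff 37^(φ(106)/q) ≢ 1 for every prime q | φ(106), i.e. q ∈ {2, 13}.
37^26 ≡ 1 (mod 106)  [q = 2: ≡ 1 ✗]
37^4 ≡ 81 (mod 106)  [q = 13: ≢ 1 ✓]
The check at q = 2 fails, so 37 generates a proper subgroup.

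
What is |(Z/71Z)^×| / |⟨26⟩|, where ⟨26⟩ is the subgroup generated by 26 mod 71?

By Lagrange's theorem, ord_71(26) divides φ(71) = 71 − 1 = 70 = 2 · 5 · 7.
Divisors of 70: 1, 2, 5, 7, 10, 14, 35, 70.
Compute 26^d (mod 71) for the divisors d until we hit 1:
26^1 ≡ 26 (mod 71)
26^2 ≡ 37 (mod 71)
26^5 ≡ 23 (mod 71)
26^7 ≡ 70 (mod 71)
26^10 ≡ 32 (mod 71)
26^14 ≡ 1 (mod 71) ✓
Thus |⟨26⟩| = ord(26) = 14.
The index is φ(71) / ord(26) = 70 / 14 = 5.

5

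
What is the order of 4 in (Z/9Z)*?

3

ord(4) | φ(9) = φ(3^2) = 3·(3−1) = 6 = 2 · 3.
Divisors of 6: 1, 2, 3, 6.
Test each divisor d:
4^1 ≡ 4
4^2 ≡ 7
4^3 ≡ 1
So ord_9(4) = 3.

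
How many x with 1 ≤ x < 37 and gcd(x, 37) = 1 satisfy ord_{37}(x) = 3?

2

φ(37) = 37 − 1 = 36 = 2^2 · 3^2.
In a cyclic group of order 36, there are φ(d) elements of order d for each divisor d of 36, and zero for non-divisors.
3 | 36, and φ(3) = 3 − 1 = 2.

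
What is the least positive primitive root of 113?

φ(113) = 113 − 1 = 112 = 2^4 · 7.
g is a primitive root iff g^(112/q) ≢ 1 (mod 113) for each prime q ∈ {2, 7}.
g = 2: 2^56 ≡ 1 — hits 1, so not a primitive root.
g = 3: 3^56 ≡ 112; 3^16 ≡ 49 — none is 1, so 3 is a primitive root.
So 3 is the smallest generator of (Z/113Z)^×.

3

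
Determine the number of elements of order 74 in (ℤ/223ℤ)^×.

36

φ(223) = 223 − 1 = 222 = 2 · 3 · 37.
In a cyclic group of order 222, there are φ(d) elements of order d for each divisor d of 222, and zero for non-divisors.
74 = 2 · 37 divides 222, and φ(74) = 36.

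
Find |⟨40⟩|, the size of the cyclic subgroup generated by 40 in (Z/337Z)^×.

16

ord(40) | φ(337) = 337 − 1 = 336 = 2^4 · 3 · 7.
Divisors of 336: 1, 2, 3, 4, 6, 7, 8, 12, 14, 16, 21, 24, 28, 42, 48, 56, 84, 112, 168, 336.
Evaluate successive powers at the divisors of 336:
40^1 ≡ 40
40^2 ≡ 252
40^3 ≡ 307
40^4 ≡ 148
40^6 ≡ 226
40^7 ≡ 278
40^8 ≡ 336
40^12 ≡ 189
40^14 ≡ 111
40^16 ≡ 1
Hence ord(40) = 16.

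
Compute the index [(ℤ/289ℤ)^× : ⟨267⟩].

1

By Lagrange's theorem, ord_289(267) divides φ(289) = φ(17^2) = 17·(17−1) = 272 = 2^4 · 17.
Divisors of 272: 1, 2, 4, 8, 16, 17, 34, 68, 136, 272.
Evaluate successive powers at the divisors of 272:
267^1 ≡ 267 (mod 289)
267^2 ≡ 195 (mod 289)
267^4 ≡ 166 (mod 289)
267^8 ≡ 101 (mod 289)
267^16 ≡ 86 (mod 289)
267^17 ≡ 131 (mod 289)
267^34 ≡ 110 (mod 289)
267^68 ≡ 251 (mod 289)
267^136 ≡ 288 (mod 289)
267^272 ≡ 1 (mod 289) ✓
Thus |⟨267⟩| = ord(267) = 272.
[(Z/289Z)^× : ⟨267⟩] = 272/272 = 1.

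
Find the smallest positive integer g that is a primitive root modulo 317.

2

φ(317) = 317 − 1 = 316 = 2^2 · 79.
g is a primitive root iff g^(316/q) ≢ 1 (mod 317) for each prime q ∈ {2, 79}.
g = 2: 2^158 ≡ 316; 2^4 ≡ 16 — none is 1, so 2 is a primitive root.
So 2 is the smallest generator of (Z/317Z)^×.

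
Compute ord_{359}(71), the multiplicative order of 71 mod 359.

358

Since 71 ∈ (Z/359Z)^×, its order divides φ(359) = 359 − 1 = 358 = 2 · 179.
Divisors of 358: 1, 2, 179, 358.
Check 71^d mod 359 for each divisor in increasing order:
71^1 ≡ 71
71^2 ≡ 15
71^179 ≡ 358
71^358 ≡ 1
Hence ord(71) = 358.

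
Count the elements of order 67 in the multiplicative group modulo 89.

0

φ(89) = 89 − 1 = 88 = 2^3 · 11.
(Z/89Z)^× is cyclic (|G| = 88); a cyclic group of order m has exactly φ(d) elements of each order d | m, and none otherwise.
Here 88 is not a multiple of 67, so there are no elements of order 67.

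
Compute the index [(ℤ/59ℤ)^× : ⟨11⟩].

1

ord(11) | φ(59) = 59 − 1 = 58 = 2 · 29.
Divisors of 58: 1, 2, 29, 58.
Evaluate successive powers at the divisors of 58:
11^1 ≡ 11
11^2 ≡ 3
11^29 ≡ 58
11^58 ≡ 1
Thus |⟨11⟩| = ord(11) = 58.
Index = |(Z/59Z)^×| / |⟨11⟩| = 58 / 58 = 1.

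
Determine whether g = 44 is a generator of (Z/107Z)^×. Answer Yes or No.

No

φ(107) = 107 − 1 = 106 = 2 · 53.
It suffices to check that the order of 44 is not a proper divisor of 106: compute 44^(106/q) for q ∈ {2, 53}.
44^53 ≡ 1 (mod 107)  [q = 2: ≡ 1 ✗]
44^2 ≡ 10 (mod 107)  [q = 53: ≢ 1 ✓]
The check at q = 2 fails, so 44 generates a proper subgroup.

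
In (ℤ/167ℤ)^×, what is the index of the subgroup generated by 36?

2

ord(36) | φ(167) = 167 − 1 = 166 = 2 · 83.
Divisors of 166: 1, 2, 83, 166.
Test each divisor d:
36^1 ≡ 36 (mod 167)
36^2 ≡ 127 (mod 167)
36^83 ≡ 1 (mod 167) ✓
Thus |⟨36⟩| = ord(36) = 83.
[(Z/167Z)^× : ⟨36⟩] = 166/83 = 2.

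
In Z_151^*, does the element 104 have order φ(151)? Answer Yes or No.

Yes

φ(151) = 151 − 1 = 150 = 2 · 3 · 5^2.
104 is a primitive root mod 151 iff 104^(φ(151)/q) ≢ 1 for every prime q | φ(151), i.e. q ∈ {2, 3, 5}.
104^75 ≡ 150 (mod 151)  [q = 2: ≢ 1 ✓]
104^50 ≡ 118 (mod 151)  [q = 3: ≢ 1 ✓]
104^30 ≡ 59 (mod 151)  [q = 5: ≢ 1 ✓]
None equal 1, so ord_151(104) = 150: 104 is a primitive root.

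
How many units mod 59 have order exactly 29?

28

φ(59) = 59 − 1 = 58 = 2 · 29.
Since (Z/59Z)^× is cyclic of order 58, the number of elements of order d is φ(d) when d | 58 and 0 otherwise.
29 | 58, and φ(29) = 29 − 1 = 28.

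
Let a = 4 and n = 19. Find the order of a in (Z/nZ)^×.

The order of 4 must divide φ(19) = 19 − 1 = 18 = 2 · 3^2.
Divisors of 18: 1, 2, 3, 6, 9, 18.
Check 4^d mod 19 for each divisor in increasing order:
4^1 ≡ 4 (mod 19)
4^2 ≡ 16 (mod 19)
4^3 ≡ 7 (mod 19)
4^6 ≡ 11 (mod 19)
4^9 ≡ 1 (mod 19) ✓
Hence ord(4) = 9.

9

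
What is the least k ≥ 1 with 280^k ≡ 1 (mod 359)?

Since 280 ∈ (Z/359Z)^×, its order divides φ(359) = 359 − 1 = 358 = 2 · 179.
Divisors of 358: 1, 2, 179, 358.
Compute 280^d (mod 359) for the divisors d until we hit 1:
280^1 ≡ 280 (mod 359)
280^2 ≡ 138 (mod 359)
280^179 ≡ 358 (mod 359)
280^358 ≡ 1 (mod 359) ✓
Hence ord(280) = 358.

358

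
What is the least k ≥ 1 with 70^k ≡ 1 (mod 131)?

10

Since 70 ∈ (Z/131Z)^×, its order divides φ(131) = 131 − 1 = 130 = 2 · 5 · 13.
Divisors of 130: 1, 2, 5, 10, 13, 26, 65, 130.
Check 70^d mod 131 for each divisor in increasing order:
70^1 ≡ 70 (mod 131)
70^2 ≡ 53 (mod 131)
70^5 ≡ 130 (mod 131)
70^10 ≡ 1 (mod 131) ✓
So ord_131(70) = 10.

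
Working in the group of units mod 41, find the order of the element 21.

By Lagrange's theorem, ord_41(21) divides φ(41) = 41 − 1 = 40 = 2^3 · 5.
Divisors of 40: 1, 2, 4, 5, 8, 10, 20, 40.
Check 21^d mod 41 for each divisor in increasing order:
21^1 ≡ 21
21^2 ≡ 31
21^4 ≡ 18
21^5 ≡ 9
21^8 ≡ 37
21^10 ≡ 40
21^20 ≡ 1
Hence ord(21) = 20.

20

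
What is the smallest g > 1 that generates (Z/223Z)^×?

φ(223) = 223 − 1 = 222 = 2 · 3 · 37.
g is a primitive root iff g^(222/q) ≢ 1 (mod 223) for each prime q ∈ {2, 3, 37}.
g = 2: 2^111 ≡ 1 — hits 1, so not a primitive root.
g = 3: 3^111 ≡ 222; 3^74 ≡ 183; 3^6 ≡ 60 — none is 1, so 3 is a primitive root.
So 3 is the smallest generator of (Z/223Z)^×.

3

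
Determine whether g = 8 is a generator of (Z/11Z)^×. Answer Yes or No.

Yes

φ(11) = 11 − 1 = 10 = 2 · 5.
An element g generates (Z/11Z)^× iff g^(10/q) ≢ 1 (mod 11) for each prime q ∈ {2, 5}.
8^5 ≡ 10 (mod 11)  [q = 2: ≢ 1 ✓]
8^2 ≡ 9 (mod 11)  [q = 5: ≢ 1 ✓]
None equal 1, so ord_11(8) = 10: 8 is a primitive root.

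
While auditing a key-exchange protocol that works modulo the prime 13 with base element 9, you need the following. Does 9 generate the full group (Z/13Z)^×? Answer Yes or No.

φ(13) = 13 − 1 = 12 = 2^2 · 3.
It suffices to check that the order of 9 is not a proper divisor of 12: compute 9^(12/q) for q ∈ {2, 3}.
9^6 ≡ 1 (mod 13)  [q = 2: ≡ 1 ✗]
9^4 ≡ 9 (mod 13)  [q = 3: ≢ 1 ✓]
The check at q = 2 fails, so 9 generates a proper subgroup.

No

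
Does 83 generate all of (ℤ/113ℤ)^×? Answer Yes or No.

No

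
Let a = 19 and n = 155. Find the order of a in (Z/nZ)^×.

Since 19 ∈ (Z/155Z)^×, its order divides φ(155) = φ(5·31) = (5−1)·(31−1) = 4·30 = 120 = 2^3 · 3 · 5.
Divisors of 120: 1, 2, 3, 4, 5, 6, 8, 10, 12, 15, 20, 24, 30, 40, 60, 120.
Compute 19^d (mod 155) for the divisors d until we hit 1:
19^1 ≡ 19 (mod 155)
19^2 ≡ 51 (mod 155)
19^3 ≡ 39 (mod 155)
19^4 ≡ 121 (mod 155)
19^5 ≡ 129 (mod 155)
19^6 ≡ 126 (mod 155)
19^8 ≡ 71 (mod 155)
19^10 ≡ 56 (mod 155)
19^12 ≡ 66 (mod 155)
19^15 ≡ 94 (mod 155)
19^20 ≡ 36 (mod 155)
19^24 ≡ 16 (mod 155)
19^30 ≡ 1 (mod 155) ✓
Therefore the multiplicative order of 19 modulo 155 is 30.

30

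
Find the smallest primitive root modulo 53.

φ(53) = 53 − 1 = 52 = 2^2 · 13.
g is a primitive root iff g^(52/q) ≢ 1 (mod 53) for each prime q ∈ {2, 13}.
g = 2: 2^26 ≡ 52; 2^4 ≡ 16 — none is 1, so 2 is a primitive root.
Hence the least primitive root of 53 is 2.

2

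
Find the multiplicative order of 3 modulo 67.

ord(3) | φ(67) = 67 − 1 = 66 = 2 · 3 · 11.
Divisors of 66: 1, 2, 3, 6, 11, 22, 33, 66.
Evaluate successive powers at the divisors of 66:
3^1 ≡ 3 (mod 67)
3^2 ≡ 9 (mod 67)
3^3 ≡ 27 (mod 67)
3^6 ≡ 59 (mod 67)
3^11 ≡ 66 (mod 67)
3^22 ≡ 1 (mod 67) ✓
So ord_67(3) = 22.

22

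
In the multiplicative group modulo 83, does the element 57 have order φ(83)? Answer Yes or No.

φ(83) = 83 − 1 = 82 = 2 · 41.
57 is a primitive root mod 83 iff 57^(φ(83)/q) ≢ 1 for every prime q | φ(83), i.e. q ∈ {2, 41}.
57^41 ≡ 82 (mod 83)  [q = 2: ≢ 1 ✓]
57^2 ≡ 12 (mod 83)  [q = 41: ≢ 1 ✓]
None equal 1, so ord_83(57) = 82: 57 is a primitive root.

Yes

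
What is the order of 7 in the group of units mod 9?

3

The order of 7 must divide φ(9) = φ(3^2) = 3·(3−1) = 6 = 2 · 3.
Divisors of 6: 1, 2, 3, 6.
Test each divisor d:
7^1 ≡ 7 (mod 9)
7^2 ≡ 4 (mod 9)
7^3 ≡ 1 (mod 9) ✓
The smallest such exponent is 3, so the order of 7 is 3.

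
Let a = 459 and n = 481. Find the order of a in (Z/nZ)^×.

36

ord(459) | φ(481) = φ(13·37) = (13−1)·(37−1) = 12·36 = 432 = 2^4 · 3^3.
Divisors of 432: 1, 2, 3, 4, 6, 8, 9, 12, 16, 18, 24, 27, 36, 48, 54, 72, 108, 144, 216, 432.
Check 459^d mod 481 for each divisor in increasing order:
459^1 ≡ 459
459^2 ≡ 3
459^3 ≡ 415
459^4 ≡ 9
459^6 ≡ 27
459^8 ≡ 81
459^9 ≡ 142
459^12 ≡ 248
459^16 ≡ 308
459^18 ≡ 443
459^24 ≡ 417
459^27 ≡ 376
459^36 ≡ 1
So ord_481(459) = 36.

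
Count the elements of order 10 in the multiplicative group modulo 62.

4

φ(62) = φ(2)·φ(31) = 1·30 = 30 = 2 · 3 · 5.
(Z/62Z)^× is cyclic (|G| = 30); a cyclic group of order m has exactly φ(d) elements of each order d | m, and none otherwise.
10 = 2 · 5 divides 30, and φ(10) = 4.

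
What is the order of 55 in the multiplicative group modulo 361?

ord(55) | φ(361) = φ(19^2) = 19·(19−1) = 342 = 2 · 3^2 · 19.
Divisors of 342: 1, 2, 3, 6, 9, 18, 19, 38, 57, 114, 171, 342.
Check 55^d mod 361 for each divisor in increasing order:
55^1 ≡ 55 (mod 361)
55^2 ≡ 137 (mod 361)
55^3 ≡ 315 (mod 361)
55^6 ≡ 311 (mod 361)
55^9 ≡ 134 (mod 361)
55^18 ≡ 267 (mod 361)
55^19 ≡ 245 (mod 361)
55^38 ≡ 99 (mod 361)
55^57 ≡ 68 (mod 361)
55^114 ≡ 292 (mod 361)
55^171 ≡ 1 (mod 361) ✓
Hence ord(55) = 171.

171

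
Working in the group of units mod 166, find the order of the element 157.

82

By Lagrange's theorem, ord_166(157) divides φ(166) = φ(2)·φ(83) = 1·82 = 82 = 2 · 41.
Divisors of 82: 1, 2, 41, 82.
Compute 157^d (mod 166) for the divisors d until we hit 1:
157^1 ≡ 157 (mod 166)
157^2 ≡ 81 (mod 166)
157^41 ≡ 165 (mod 166)
157^82 ≡ 1 (mod 166) ✓
The smallest such exponent is 82, so the order of 157 is 82.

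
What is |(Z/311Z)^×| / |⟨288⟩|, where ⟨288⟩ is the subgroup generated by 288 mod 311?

2

ord(288) | φ(311) = 311 − 1 = 310 = 2 · 5 · 31.
Divisors of 310: 1, 2, 5, 10, 31, 62, 155, 310.
Compute 288^d (mod 311) for the divisors d until we hit 1:
288^1 ≡ 288 (mod 311)
288^2 ≡ 218 (mod 311)
288^5 ≡ 113 (mod 311)
288^10 ≡ 18 (mod 311)
288^31 ≡ 216 (mod 311)
288^62 ≡ 6 (mod 311)
288^155 ≡ 1 (mod 311) ✓
So ord_311(288) = 155, hence |⟨288⟩| = 155.
The index is φ(311) / ord(288) = 310 / 155 = 2.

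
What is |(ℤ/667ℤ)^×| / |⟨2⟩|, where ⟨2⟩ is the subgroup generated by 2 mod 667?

2

The order of 2 must divide φ(667) = φ(23·29) = (23−1)·(29−1) = 22·28 = 616 = 2^3 · 7 · 11.
Divisors of 616: 1, 2, 4, 7, 8, 11, 14, 22, 28, 44, 56, 77, 88, 154, 308, 616.
Compute 2^d (mod 667) for the divisors d until we hit 1:
2^1 ≡ 2 (mod 667)
2^2 ≡ 4 (mod 667)
2^4 ≡ 16 (mod 667)
2^7 ≡ 128 (mod 667)
2^8 ≡ 256 (mod 667)
2^11 ≡ 47 (mod 667)
2^14 ≡ 376 (mod 667)
2^22 ≡ 208 (mod 667)
2^28 ≡ 639 (mod 667)
2^44 ≡ 576 (mod 667)
2^56 ≡ 117 (mod 667)
2^77 ≡ 162 (mod 667)
2^88 ≡ 277 (mod 667)
2^154 ≡ 231 (mod 667)
2^308 ≡ 1 (mod 667) ✓
Thus |⟨2⟩| = ord(2) = 308.
Index = |(Z/667Z)^×| / |⟨2⟩| = 616 / 308 = 2.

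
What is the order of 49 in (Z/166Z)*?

41

By Lagrange's theorem, ord_166(49) divides φ(166) = φ(2)·φ(83) = 1·82 = 82 = 2 · 41.
Divisors of 82: 1, 2, 41, 82.
Evaluate successive powers at the divisors of 82:
49^1 ≡ 49 (mod 166)
49^2 ≡ 77 (mod 166)
49^41 ≡ 1 (mod 166) ✓
So ord_166(49) = 41.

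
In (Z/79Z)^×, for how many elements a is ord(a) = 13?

φ(79) = 79 − 1 = 78 = 2 · 3 · 13.
Since (Z/79Z)^× is cyclic of order 78, the number of elements of order d is φ(d) when d | 78 and 0 otherwise.
13 | 78, and φ(13) = 13 − 1 = 12.

12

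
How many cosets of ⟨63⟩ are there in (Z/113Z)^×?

2

ord(63) | φ(113) = 113 − 1 = 112 = 2^4 · 7.
Divisors of 112: 1, 2, 4, 7, 8, 14, 16, 28, 56, 112.
Check 63^d mod 113 for each divisor in increasing order:
63^1 ≡ 63 (mod 113)
63^2 ≡ 14 (mod 113)
63^4 ≡ 83 (mod 113)
63^7 ≡ 95 (mod 113)
63^8 ≡ 109 (mod 113)
63^14 ≡ 98 (mod 113)
63^16 ≡ 16 (mod 113)
63^28 ≡ 112 (mod 113)
63^56 ≡ 1 (mod 113) ✓
So ord_113(63) = 56, hence |⟨63⟩| = 56.
Index = |(Z/113Z)^×| / |⟨63⟩| = 112 / 56 = 2.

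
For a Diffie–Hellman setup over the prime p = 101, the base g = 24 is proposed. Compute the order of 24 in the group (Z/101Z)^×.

25

ord(24) | φ(101) = 101 − 1 = 100 = 2^2 · 5^2.
Divisors of 100: 1, 2, 4, 5, 10, 20, 25, 50, 100.
Check 24^d mod 101 for each divisor in increasing order:
24^1 ≡ 24 (mod 101)
24^2 ≡ 71 (mod 101)
24^4 ≡ 92 (mod 101)
24^5 ≡ 87 (mod 101)
24^10 ≡ 95 (mod 101)
24^20 ≡ 36 (mod 101)
24^25 ≡ 1 (mod 101) ✓
Hence ord(24) = 25.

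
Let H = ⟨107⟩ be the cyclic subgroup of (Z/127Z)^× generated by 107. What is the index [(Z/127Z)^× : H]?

42

By Lagrange's theorem, ord_127(107) divides φ(127) = 127 − 1 = 126 = 2 · 3^2 · 7.
Divisors of 126: 1, 2, 3, 6, 7, 9, 14, 18, 21, 42, 63, 126.
Evaluate successive powers at the divisors of 126:
107^1 ≡ 107
107^2 ≡ 19
107^3 ≡ 1
Thus |⟨107⟩| = ord(107) = 3.
The index is φ(127) / ord(107) = 126 / 3 = 42.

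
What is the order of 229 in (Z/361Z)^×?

19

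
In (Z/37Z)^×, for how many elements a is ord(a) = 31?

0

φ(37) = 37 − 1 = 36 = 2^2 · 3^2.
In a cyclic group of order 36, there are φ(d) elements of order d for each divisor d of 36, and zero for non-divisors.
Since 31 ∤ 36, the count is 0.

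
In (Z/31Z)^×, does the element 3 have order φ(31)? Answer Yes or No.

φ(31) = 31 − 1 = 30 = 2 · 3 · 5.
It suffices to check that the order of 3 is not a proper divisor of 30: compute 3^(30/q) for q ∈ {2, 3, 5}.
3^15 ≡ 30 (mod 31)  [q = 2: ≢ 1 ✓]
3^10 ≡ 25 (mod 31)  [q = 3: ≢ 1 ✓]
3^6 ≡ 16 (mod 31)  [q = 5: ≢ 1 ✓]
None equal 1, so ord_31(3) = 30: 3 is a primitive root.

Yes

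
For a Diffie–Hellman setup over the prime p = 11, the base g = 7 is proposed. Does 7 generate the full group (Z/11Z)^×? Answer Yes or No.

Yes

φ(11) = 11 − 1 = 10 = 2 · 5.
It suffices to check that the order of 7 is not a proper divisor of 10: compute 7^(10/q) for q ∈ {2, 5}.
7^5 ≡ 10 (mod 11)  [q = 2: ≢ 1 ✓]
7^2 ≡ 5 (mod 11)  [q = 5: ≢ 1 ✓]
Every test exponent gives a nontrivial residue, hence 7 generates the full group.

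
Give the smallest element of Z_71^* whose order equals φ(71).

7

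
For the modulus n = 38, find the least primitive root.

3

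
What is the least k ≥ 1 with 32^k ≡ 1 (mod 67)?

Since 32 ∈ (Z/67Z)^×, its order divides φ(67) = 67 − 1 = 66 = 2 · 3 · 11.
Divisors of 66: 1, 2, 3, 6, 11, 22, 33, 66.
Evaluate successive powers at the divisors of 66:
32^1 ≡ 32
32^2 ≡ 19
32^3 ≡ 5
32^6 ≡ 25
32^11 ≡ 30
32^22 ≡ 29
32^33 ≡ 66
32^66 ≡ 1
Hence ord(32) = 66.

66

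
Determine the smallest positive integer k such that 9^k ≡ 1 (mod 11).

5

The order of 9 must divide φ(11) = 11 − 1 = 10 = 2 · 5.
Divisors of 10: 1, 2, 5, 10.
Compute 9^d (mod 11) for the divisors d until we hit 1:
9^1 ≡ 9 (mod 11)
9^2 ≡ 4 (mod 11)
9^5 ≡ 1 (mod 11) ✓
Therefore the multiplicative order of 9 modulo 11 is 5.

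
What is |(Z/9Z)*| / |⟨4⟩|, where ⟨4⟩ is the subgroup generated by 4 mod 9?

2

The order of 4 must divide φ(9) = φ(3^2) = 3·(3−1) = 6 = 2 · 3.
Divisors of 6: 1, 2, 3, 6.
Check 4^d mod 9 for each divisor in increasing order:
4^1 ≡ 4 (mod 9)
4^2 ≡ 7 (mod 9)
4^3 ≡ 1 (mod 9) ✓
So ord_9(4) = 3, hence |⟨4⟩| = 3.
Index = |(Z/9Z)^×| / |⟨4⟩| = 6 / 3 = 2.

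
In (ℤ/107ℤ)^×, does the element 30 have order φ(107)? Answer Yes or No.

No

φ(107) = 107 − 1 = 106 = 2 · 53.
30 is a primitive root mod 107 iff 30^(φ(107)/q) ≢ 1 for every prime q | φ(107), i.e. q ∈ {2, 53}.
30^53 ≡ 1 (mod 107)  [q = 2: ≡ 1 ✗]
30^2 ≡ 44 (mod 107)  [q = 53: ≢ 1 ✓]
The check at q = 2 fails, so 30 generates a proper subgroup.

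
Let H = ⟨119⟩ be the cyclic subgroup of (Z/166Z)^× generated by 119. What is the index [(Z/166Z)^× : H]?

Since 119 ∈ (Z/166Z)^×, its order divides φ(166) = φ(2)·φ(83) = 1·82 = 82 = 2 · 41.
Divisors of 82: 1, 2, 41, 82.
Evaluate successive powers at the divisors of 82:
119^1 ≡ 119 (mod 166)
119^2 ≡ 51 (mod 166)
119^41 ≡ 1 (mod 166) ✓
The order of 119 is 41, so the subgroup it generates has 41 elements.
The index is φ(166) / ord(119) = 82 / 41 = 2.

2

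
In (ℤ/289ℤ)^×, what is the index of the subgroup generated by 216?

1

By Lagrange's theorem, ord_289(216) divides φ(289) = φ(17^2) = 17·(17−1) = 272 = 2^4 · 17.
Divisors of 272: 1, 2, 4, 8, 16, 17, 34, 68, 136, 272.
Compute 216^d (mod 289) for the divisors d until we hit 1:
216^1 ≡ 216 (mod 289)
216^2 ≡ 127 (mod 289)
216^4 ≡ 234 (mod 289)
216^8 ≡ 135 (mod 289)
216^16 ≡ 18 (mod 289)
216^17 ≡ 131 (mod 289)
216^34 ≡ 110 (mod 289)
216^68 ≡ 251 (mod 289)
216^136 ≡ 288 (mod 289)
216^272 ≡ 1 (mod 289) ✓
The order of 216 is 272, so the subgroup it generates has 272 elements.
[(Z/289Z)^× : ⟨216⟩] = 272/272 = 1.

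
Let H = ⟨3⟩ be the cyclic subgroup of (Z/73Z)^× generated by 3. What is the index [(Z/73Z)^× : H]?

6

Since 3 ∈ (Z/73Z)^×, its order divides φ(73) = 73 − 1 = 72 = 2^3 · 3^2.
Divisors of 72: 1, 2, 3, 4, 6, 8, 9, 12, 18, 24, 36, 72.
Evaluate successive powers at the divisors of 72:
3^1 ≡ 3 (mod 73)
3^2 ≡ 9 (mod 73)
3^3 ≡ 27 (mod 73)
3^4 ≡ 8 (mod 73)
3^6 ≡ 72 (mod 73)
3^8 ≡ 64 (mod 73)
3^9 ≡ 46 (mod 73)
3^12 ≡ 1 (mod 73) ✓
Thus |⟨3⟩| = ord(3) = 12.
[(Z/73Z)^× : ⟨3⟩] = 72/12 = 6.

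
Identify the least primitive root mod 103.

5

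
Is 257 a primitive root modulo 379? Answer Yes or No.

φ(379) = 379 − 1 = 378 = 2 · 3^3 · 7.
An element g generates (Z/379Z)^× iff g^(378/q) ≢ 1 (mod 379) for each prime q ∈ {2, 3, 7}.
257^189 ≡ 1 (mod 379)  [q = 2: ≡ 1 ✗]
257^126 ≡ 51 (mod 379)  [q = 3: ≢ 1 ✓]
257^54 ≡ 125 (mod 379)  [q = 7: ≢ 1 ✓]
Since 257^189 ≡ 1, the order of 257 divides 189 < 378, so 257 is not a primitive root.

No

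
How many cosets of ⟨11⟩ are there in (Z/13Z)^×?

1

Since 11 ∈ (Z/13Z)^×, its order divides φ(13) = 13 − 1 = 12 = 2^2 · 3.
Divisors of 12: 1, 2, 3, 4, 6, 12.
Check 11^d mod 13 for each divisor in increasing order:
11^1 ≡ 11 (mod 13)
11^2 ≡ 4 (mod 13)
11^3 ≡ 5 (mod 13)
11^4 ≡ 3 (mod 13)
11^6 ≡ 12 (mod 13)
11^12 ≡ 1 (mod 13) ✓
The order of 11 is 12, so the subgroup it generates has 12 elements.
Index = |(Z/13Z)^×| / |⟨11⟩| = 12 / 12 = 1.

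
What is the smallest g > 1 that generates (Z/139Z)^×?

φ(139) = 139 − 1 = 138 = 2 · 3 · 23.
g is a primitive root iff g^(138/q) ≢ 1 (mod 139) for each prime q ∈ {2, 3, 23}.
g = 2: 2^69 ≡ 138; 2^46 ≡ 96; 2^6 ≡ 64 — none is 1, so 2 is a primitive root.
So 2 is the smallest generator of (Z/139Z)^×.

2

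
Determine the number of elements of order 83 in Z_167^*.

82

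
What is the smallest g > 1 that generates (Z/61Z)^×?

φ(61) = 61 − 1 = 60 = 2^2 · 3 · 5.
g is a primitive root iff g^(60/q) ≢ 1 (mod 61) for each prime q ∈ {2, 3, 5}.
g = 2: 2^30 ≡ 60; 2^20 ≡ 47; 2^12 ≡ 9 — none is 1, so 2 is a primitive root.
The smallest primitive root modulo 61 is 2.

2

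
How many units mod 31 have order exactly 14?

φ(31) = 31 − 1 = 30 = 2 · 3 · 5.
In a cyclic group of order 30, there are φ(d) elements of order d for each divisor d of 30, and zero for non-divisors.
Since 14 ∤ 30, the count is 0.

0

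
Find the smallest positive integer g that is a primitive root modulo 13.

φ(13) = 13 − 1 = 12 = 2^2 · 3.
g is a primitive root iff g^(12/q) ≢ 1 (mod 13) for each prime q ∈ {2, 3}.
g = 2: 2^6 ≡ 12; 2^4 ≡ 3 — none is 1, so 2 is a primitive root.
Hence the least primitive root of 13 is 2.

2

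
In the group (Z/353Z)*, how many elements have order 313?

0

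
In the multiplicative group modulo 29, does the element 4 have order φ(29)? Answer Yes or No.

No

φ(29) = 29 − 1 = 28 = 2^2 · 7.
Test 4^(28/q) mod 29 for each prime factor q of 28:
4^14 ≡ 1 (mod 29)  [q = 2: ≡ 1 ✗]
4^4 ≡ 24 (mod 29)  [q = 7: ≢ 1 ✓]
4^14 ≡ 1 shows ord(4) | 14, strictly less than φ(29); not a primitive root.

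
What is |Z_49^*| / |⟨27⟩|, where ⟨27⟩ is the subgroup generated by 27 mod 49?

The order of 27 must divide φ(49) = φ(7^2) = 7·(7−1) = 42 = 2 · 3 · 7.
Divisors of 42: 1, 2, 3, 6, 7, 14, 21, 42.
Test each divisor d:
27^1 ≡ 27
27^2 ≡ 43
27^3 ≡ 34
27^6 ≡ 29
27^7 ≡ 48
27^14 ≡ 1
Thus |⟨27⟩| = ord(27) = 14.
Index = |(Z/49Z)^×| / |⟨27⟩| = 42 / 14 = 3.

3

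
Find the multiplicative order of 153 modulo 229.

57

ord(153) | φ(229) = 229 − 1 = 228 = 2^2 · 3 · 19.
Divisors of 228: 1, 2, 3, 4, 6, 12, 19, 38, 57, 76, 114, 228.
Compute 153^d (mod 229) for the divisors d until we hit 1:
153^1 ≡ 153
153^2 ≡ 51
153^3 ≡ 17
153^4 ≡ 82
153^6 ≡ 60
153^12 ≡ 165
153^19 ≡ 94
153^38 ≡ 134
153^57 ≡ 1
The smallest such exponent is 57, so the order of 153 is 57.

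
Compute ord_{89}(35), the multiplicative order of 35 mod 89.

The order of 35 must divide φ(89) = 89 − 1 = 88 = 2^3 · 11.
Divisors of 88: 1, 2, 4, 8, 11, 22, 44, 88.
Check 35^d mod 89 for each divisor in increasing order:
35^1 ≡ 35 (mod 89)
35^2 ≡ 68 (mod 89)
35^4 ≡ 85 (mod 89)
35^8 ≡ 16 (mod 89)
35^11 ≡ 77 (mod 89)
35^22 ≡ 55 (mod 89)
35^44 ≡ 88 (mod 89)
35^88 ≡ 1 (mod 89) ✓
The smallest such exponent is 88, so the order of 35 is 88.

88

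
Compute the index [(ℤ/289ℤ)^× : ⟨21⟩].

4

The order of 21 must divide φ(289) = φ(17^2) = 17·(17−1) = 272 = 2^4 · 17.
Divisors of 272: 1, 2, 4, 8, 16, 17, 34, 68, 136, 272.
Check 21^d mod 289 for each divisor in increasing order:
21^1 ≡ 21 (mod 289)
21^2 ≡ 152 (mod 289)
21^4 ≡ 273 (mod 289)
21^8 ≡ 256 (mod 289)
21^16 ≡ 222 (mod 289)
21^17 ≡ 38 (mod 289)
21^34 ≡ 288 (mod 289)
21^68 ≡ 1 (mod 289) ✓
Thus |⟨21⟩| = ord(21) = 68.
Index = |(Z/289Z)^×| / |⟨21⟩| = 272 / 68 = 4.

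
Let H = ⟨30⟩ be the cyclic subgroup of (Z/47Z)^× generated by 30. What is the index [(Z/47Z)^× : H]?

By Lagrange's theorem, ord_47(30) divides φ(47) = 47 − 1 = 46 = 2 · 23.
Divisors of 46: 1, 2, 23, 46.
Check 30^d mod 47 for each divisor in increasing order:
30^1 ≡ 30
30^2 ≡ 7
30^23 ≡ 46
30^46 ≡ 1
The order of 30 is 46, so the subgroup it generates has 46 elements.
Index = |(Z/47Z)^×| / |⟨30⟩| = 46 / 46 = 1.

1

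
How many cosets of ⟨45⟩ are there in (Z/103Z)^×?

Since 45 ∈ (Z/103Z)^×, its order divides φ(103) = 103 − 1 = 102 = 2 · 3 · 17.
Divisors of 102: 1, 2, 3, 6, 17, 34, 51, 102.
Check 45^d mod 103 for each divisor in increasing order:
45^1 ≡ 45 (mod 103)
45^2 ≡ 68 (mod 103)
45^3 ≡ 73 (mod 103)
45^6 ≡ 76 (mod 103)
45^17 ≡ 57 (mod 103)
45^34 ≡ 56 (mod 103)
45^51 ≡ 102 (mod 103)
45^102 ≡ 1 (mod 103) ✓
The order of 45 is 102, so the subgroup it generates has 102 elements.
The index is φ(103) / ord(45) = 102 / 102 = 1.

1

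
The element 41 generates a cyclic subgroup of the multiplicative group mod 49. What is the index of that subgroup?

By Lagrange's theorem, ord_49(41) divides φ(49) = φ(7^2) = 7·(7−1) = 42 = 2 · 3 · 7.
Divisors of 42: 1, 2, 3, 6, 7, 14, 21, 42.
Check 41^d mod 49 for each divisor in increasing order:
41^1 ≡ 41 (mod 49)
41^2 ≡ 15 (mod 49)
41^3 ≡ 27 (mod 49)
41^6 ≡ 43 (mod 49)
41^7 ≡ 48 (mod 49)
41^14 ≡ 1 (mod 49) ✓
Thus |⟨41⟩| = ord(41) = 14.
Index = |(Z/49Z)^×| / |⟨41⟩| = 42 / 14 = 3.

3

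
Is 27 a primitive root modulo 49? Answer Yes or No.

No

φ(49) = φ(7^2) = 7·(7−1) = 42 = 2 · 3 · 7.
27 is a primitive root mod 49 iff 27^(φ(49)/q) ≢ 1 for every prime q | φ(49), i.e. q ∈ {2, 3, 7}.
27^21 ≡ 48 (mod 49)  [q = 2: ≢ 1 ✓]
27^14 ≡ 1 (mod 49)  [q = 3: ≡ 1 ✗]
27^6 ≡ 29 (mod 49)  [q = 7: ≢ 1 ✓]
Since 27^14 ≡ 1, the order of 27 divides 14 < 42, so 27 is not a primitive root.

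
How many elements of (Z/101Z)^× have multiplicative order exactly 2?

1

φ(101) = 101 − 1 = 100 = 2^2 · 5^2.
In a cyclic group of order 100, there are φ(d) elements of order d for each divisor d of 100, and zero for non-divisors.
2 | 100, and φ(2) = 2 − 1 = 1.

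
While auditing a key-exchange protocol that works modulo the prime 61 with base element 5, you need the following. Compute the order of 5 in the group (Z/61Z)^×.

30

The order of 5 must divide φ(61) = 61 − 1 = 60 = 2^2 · 3 · 5.
Divisors of 60: 1, 2, 3, 4, 5, 6, 10, 12, 15, 20, 30, 60.
Check 5^d mod 61 for each divisor in increasing order:
5^1 ≡ 5
5^2 ≡ 25
5^3 ≡ 3
5^4 ≡ 15
5^5 ≡ 14
5^6 ≡ 9
5^10 ≡ 13
5^12 ≡ 20
5^15 ≡ 60
5^20 ≡ 47
5^30 ≡ 1
So ord_61(5) = 30.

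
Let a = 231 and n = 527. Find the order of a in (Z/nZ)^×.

240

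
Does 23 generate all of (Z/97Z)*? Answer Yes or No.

Yes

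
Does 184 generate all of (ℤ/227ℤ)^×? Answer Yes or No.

Yes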